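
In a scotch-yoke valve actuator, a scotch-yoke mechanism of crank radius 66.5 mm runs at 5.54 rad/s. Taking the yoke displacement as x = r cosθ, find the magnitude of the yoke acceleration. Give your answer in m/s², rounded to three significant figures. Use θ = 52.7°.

1.24

ω = 5.54 rad/s
x = r cosθ ⇒ ẍ = −rω² cosθ (ω constant).
|a| = rω²|cosθ| = 0.0665·(5.54)²·|cos 52.7°| = 1.2368 m/s².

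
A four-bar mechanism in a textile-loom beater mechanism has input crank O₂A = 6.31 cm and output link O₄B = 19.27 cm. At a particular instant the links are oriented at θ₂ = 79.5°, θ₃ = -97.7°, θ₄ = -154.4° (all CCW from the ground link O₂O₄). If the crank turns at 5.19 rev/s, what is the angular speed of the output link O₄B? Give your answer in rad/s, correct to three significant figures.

ω₂ = 32.61 rad/s (from 5.19 rev/s).
Differentiating the loop-closure r₂e^{iθ₂}+r₃e^{iθ₃}=r₁+r₄e^{iθ₄} gives r₂ω₂e^{iθ₂}+r₃ω₃e^{iθ₃}=r₄ω₄e^{iθ₄}.
Eliminating the other unknown: ω₄ = r₂ω₂ sin(θ₂−θ₃) / [r₄ sin(θ₄−θ₃)].
Numerator sine = +0.04885; denominator sine = -0.83581.
Result = 0.0631·32.61·(+0.04885) / (0.1927·(-0.83581)) = -0.6241 rad/s; magnitude 0.6241 rad/s.

0.624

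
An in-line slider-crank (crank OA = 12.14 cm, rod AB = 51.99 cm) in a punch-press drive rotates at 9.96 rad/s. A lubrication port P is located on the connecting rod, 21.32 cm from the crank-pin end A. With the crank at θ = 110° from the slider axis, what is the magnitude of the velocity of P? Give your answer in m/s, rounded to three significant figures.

1.12

ω = 9.96 rad/s.  Crank-pin speed |V_A| = rω = 1.2091 m/s, perpendicular to OA.
Rod angle: sinφ = −(r/L) sinθ ⇒ φ = -12.675°; ω_rod = −rω cosθ/√(L²−r²sin²θ) = +0.81531 rad/s.
V_P = V_A + ω_rod × AP, with AP = 0.2132 m along the rod.
Components: V_Px = −rω sinθ − a·ω_rod·sinφ = -1.0981 m/s;  V_Py = rω cosθ + a·ω_rod·cosφ = -0.24396 m/s.
|V_P| = √(V_Px² + V_Py²) = 1.1249 m/s.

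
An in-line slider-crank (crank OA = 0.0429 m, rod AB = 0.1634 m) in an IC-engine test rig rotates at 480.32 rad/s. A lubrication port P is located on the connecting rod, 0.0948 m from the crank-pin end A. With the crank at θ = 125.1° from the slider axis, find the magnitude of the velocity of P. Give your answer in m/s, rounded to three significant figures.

16.1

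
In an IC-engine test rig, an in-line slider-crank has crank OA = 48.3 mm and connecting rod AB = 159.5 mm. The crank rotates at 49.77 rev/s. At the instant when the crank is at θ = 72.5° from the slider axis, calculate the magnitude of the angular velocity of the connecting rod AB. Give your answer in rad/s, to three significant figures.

29.7

ω = 312.7 rad/s (converted from 49.77 rev/s).
The rod makes angle φ with the slider axis where L sinφ = r sinθ; differentiating, L cosφ·φ̇ = r ω cosθ.
L cosφ = √(L² − r² sin²θ) = 0.1527 m.
|ω_rod| = r ω |cosθ| / √(L² − r² sin²θ) = 0.0483·312.7·0.30071/0.1527 = 29.743 rad/s.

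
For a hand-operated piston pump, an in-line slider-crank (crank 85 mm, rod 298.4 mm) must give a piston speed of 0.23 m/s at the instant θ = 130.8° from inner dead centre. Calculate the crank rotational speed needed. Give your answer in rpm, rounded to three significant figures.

For an in-line slider-crank, |v_piston| = rω|sinθ|·[1 + r cosθ/√(L² − r² sin²θ)].
With r = 0.085 m, L = 0.2984 m, θ = 130.8°: the bracketed kinematic factor |dx/dθ| = 0.05208 m.
ω = v/|dx/dθ| = 0.23/0.05208 = 4.4163 rad/s.
N = 60ω/(2π) = 42.173 rpm.

42.2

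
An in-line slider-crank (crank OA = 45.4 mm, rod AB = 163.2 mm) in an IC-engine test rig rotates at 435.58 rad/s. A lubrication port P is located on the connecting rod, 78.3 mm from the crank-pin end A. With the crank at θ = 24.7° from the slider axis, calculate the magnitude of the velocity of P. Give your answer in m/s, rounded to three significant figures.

13.2

ω = 435.6 rad/s.  Crank-pin speed |V_A| = rω = 19.775 m/s, perpendicular to OA.
Rod angle: sinφ = −(r/L) sinθ ⇒ φ = -6.675°; ω_rod = −rω cosθ/√(L²−r²sin²θ) = -110.84 rad/s.
V_P = V_A + ω_rod × AP, with AP = 0.0783 m along the rod.
Components: V_Px = −rω sinθ − a·ω_rod·sinφ = -9.2723 m/s;  V_Py = rω cosθ + a·ω_rod·cosφ = +9.3463 m/s.
|V_P| = √(V_Px² + V_Py²) = 13.165 m/s.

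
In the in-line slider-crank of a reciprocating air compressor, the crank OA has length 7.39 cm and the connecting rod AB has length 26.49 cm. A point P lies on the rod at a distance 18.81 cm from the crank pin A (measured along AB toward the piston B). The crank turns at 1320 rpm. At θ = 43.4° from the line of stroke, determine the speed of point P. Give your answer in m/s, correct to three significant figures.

ω = 138.2 rad/s.  Crank-pin speed |V_A| = rω = 10.215 m/s, perpendicular to OA.
Rod angle: sinφ = −(r/L) sinθ ⇒ φ = -11.051°; ω_rod = −rω cosθ/√(L²−r²sin²θ) = -28.548 rad/s.
V_P = V_A + ω_rod × AP, with AP = 0.1881 m along the rod.
Components: V_Px = −rω sinθ − a·ω_rod·sinφ = -8.048 m/s;  V_Py = rω cosθ + a·ω_rod·cosφ = +2.1518 m/s.
|V_P| = √(V_Px² + V_Py²) = 8.3307 m/s.

8.33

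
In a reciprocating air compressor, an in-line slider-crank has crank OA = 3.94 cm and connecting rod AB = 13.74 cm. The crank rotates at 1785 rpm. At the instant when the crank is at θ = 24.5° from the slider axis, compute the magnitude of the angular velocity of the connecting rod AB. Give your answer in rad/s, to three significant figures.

ω = 186.9 rad/s (converted from 1785 rpm).
The rod makes angle φ with the slider axis where L sinφ = r sinθ; differentiating, L cosφ·φ̇ = r ω cosθ.
L cosφ = √(L² − r² sin²θ) = 0.13643 m.
|ω_rod| = r ω |cosθ| / √(L² − r² sin²θ) = 0.0394·186.9·0.90996/0.13643 = 49.124 rad/s.

49.1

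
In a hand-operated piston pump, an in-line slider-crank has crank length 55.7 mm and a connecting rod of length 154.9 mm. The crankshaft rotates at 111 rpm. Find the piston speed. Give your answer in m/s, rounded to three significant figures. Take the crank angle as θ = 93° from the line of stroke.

0.634

ω = 2π·111/60 = 11.62 rad/s
For an in-line slider-crank, x = r cosθ + √(L² − r² sin²θ), so v = −rω sinθ·[1 + r cosθ/√(L² − r² sin²θ)].
With r = 0.0557 m, L = 0.1549 m, θ = 93°: √(L² − r² sin²θ) = 0.14457 m.
v = −0.0557·11.62·0.99863·[1 + 0.0557·-0.05234/0.14457] = -0.63353 m/s.
|v| = 0.63353 m/s.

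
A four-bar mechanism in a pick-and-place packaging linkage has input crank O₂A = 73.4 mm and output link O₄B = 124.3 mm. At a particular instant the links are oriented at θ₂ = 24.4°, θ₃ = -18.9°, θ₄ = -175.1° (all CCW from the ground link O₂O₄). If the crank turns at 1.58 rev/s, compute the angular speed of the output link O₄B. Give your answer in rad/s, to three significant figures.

9.96

ω₂ = 9.927 rad/s (from 1.58 rev/s).
Differentiating the loop-closure r₂e^{iθ₂}+r₃e^{iθ₃}=r₁+r₄e^{iθ₄} gives r₂ω₂e^{iθ₂}+r₃ω₃e^{iθ₃}=r₄ω₄e^{iθ₄}.
Eliminating the other unknown: ω₄ = r₂ω₂ sin(θ₂−θ₃) / [r₄ sin(θ₄−θ₃)].
Numerator sine = +0.68582; denominator sine = -0.40355.
Result = 0.0734·9.927·(+0.68582) / (0.1243·(-0.40355)) = -9.9627 rad/s; magnitude 9.9627 rad/s.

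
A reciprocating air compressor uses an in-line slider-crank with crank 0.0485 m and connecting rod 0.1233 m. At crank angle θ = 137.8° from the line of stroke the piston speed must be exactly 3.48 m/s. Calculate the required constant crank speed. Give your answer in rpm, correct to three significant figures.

1460

For an in-line slider-crank, |v_piston| = rω|sinθ|·[1 + r cosθ/√(L² − r² sin²θ)].
With r = 0.0485 m, L = 0.1233 m, θ = 137.8°: the bracketed kinematic factor |dx/dθ| = 0.022735 m.
ω = v/|dx/dθ| = 3.48/0.022735 = 153.06 rad/s.
N = 60ω/(2π) = 1461.7 rpm.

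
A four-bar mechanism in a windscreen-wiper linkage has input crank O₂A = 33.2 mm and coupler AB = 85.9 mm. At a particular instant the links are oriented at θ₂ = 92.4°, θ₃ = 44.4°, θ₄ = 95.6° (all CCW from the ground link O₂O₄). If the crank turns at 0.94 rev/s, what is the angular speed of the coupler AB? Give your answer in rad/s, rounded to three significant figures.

0.164

ω₂ = 5.906 rad/s (from 0.94 rev/s).
Differentiating the loop-closure r₂e^{iθ₂}+r₃e^{iθ₃}=r₁+r₄e^{iθ₄} gives r₂ω₂e^{iθ₂}+r₃ω₃e^{iθ₃}=r₄ω₄e^{iθ₄}.
Eliminating the other unknown: ω₃ = r₂ω₂ sin(θ₄−θ₂) / [r₃ sin(θ₃−θ₄)].
Numerator sine = +0.05582; denominator sine = -0.77934.
Result = 0.0332·5.906·(+0.05582) / (0.0859·(-0.77934)) = -0.1635 rad/s; magnitude 0.1635 rad/s.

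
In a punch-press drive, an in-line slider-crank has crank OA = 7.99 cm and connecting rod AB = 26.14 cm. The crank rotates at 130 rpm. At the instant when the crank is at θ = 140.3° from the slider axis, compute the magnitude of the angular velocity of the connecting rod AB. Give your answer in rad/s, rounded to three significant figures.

3.26

ω = 13.61 rad/s (converted from 130 rpm).
The rod makes angle φ with the slider axis where L sinφ = r sinθ; differentiating, L cosφ·φ̇ = r ω cosθ.
L cosφ = √(L² − r² sin²θ) = 0.25637 m.
|ω_rod| = r ω |cosθ| / √(L² − r² sin²θ) = 0.0799·13.61·0.76940/0.25637 = 3.2644 rad/s.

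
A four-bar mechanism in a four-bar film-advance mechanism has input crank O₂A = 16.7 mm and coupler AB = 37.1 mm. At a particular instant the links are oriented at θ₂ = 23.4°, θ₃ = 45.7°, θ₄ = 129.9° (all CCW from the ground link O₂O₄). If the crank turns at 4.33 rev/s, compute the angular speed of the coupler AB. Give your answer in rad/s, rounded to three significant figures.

11.8

ω₂ = 27.21 rad/s (from 4.33 rev/s).
Differentiating the loop-closure r₂e^{iθ₂}+r₃e^{iθ₃}=r₁+r₄e^{iθ₄} gives r₂ω₂e^{iθ₂}+r₃ω₃e^{iθ₃}=r₄ω₄e^{iθ₄}.
Eliminating the other unknown: ω₃ = r₂ω₂ sin(θ₄−θ₂) / [r₃ sin(θ₃−θ₄)].
Numerator sine = +0.95882; denominator sine = -0.99488.
Result = 0.0167·27.21·(+0.95882) / (0.0371·(-0.99488)) = -11.803 rad/s; magnitude 11.803 rad/s.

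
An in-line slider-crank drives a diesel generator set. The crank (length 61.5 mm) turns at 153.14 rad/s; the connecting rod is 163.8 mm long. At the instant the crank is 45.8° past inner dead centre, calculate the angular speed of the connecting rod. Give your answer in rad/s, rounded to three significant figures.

41.6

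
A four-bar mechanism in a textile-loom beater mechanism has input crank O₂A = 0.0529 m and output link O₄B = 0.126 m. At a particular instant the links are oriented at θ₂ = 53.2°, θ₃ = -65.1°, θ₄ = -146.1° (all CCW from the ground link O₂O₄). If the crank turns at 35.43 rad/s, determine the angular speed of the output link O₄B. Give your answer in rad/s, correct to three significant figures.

13.3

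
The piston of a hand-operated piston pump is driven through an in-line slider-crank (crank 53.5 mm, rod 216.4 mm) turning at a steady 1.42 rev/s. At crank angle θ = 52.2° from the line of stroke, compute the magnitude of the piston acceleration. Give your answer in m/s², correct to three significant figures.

2.36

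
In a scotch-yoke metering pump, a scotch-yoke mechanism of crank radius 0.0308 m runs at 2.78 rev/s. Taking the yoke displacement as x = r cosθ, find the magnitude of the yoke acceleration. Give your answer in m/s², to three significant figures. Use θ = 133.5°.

ω = 17.47 rad/s (from 2.78 rev/s).
x = r cosθ ⇒ ẍ = −rω² cosθ (ω constant).
|a| = rω²|cosθ| = 0.0308·(17.47)²·|cos 133.5°| = 6.4686 m/s².

6.47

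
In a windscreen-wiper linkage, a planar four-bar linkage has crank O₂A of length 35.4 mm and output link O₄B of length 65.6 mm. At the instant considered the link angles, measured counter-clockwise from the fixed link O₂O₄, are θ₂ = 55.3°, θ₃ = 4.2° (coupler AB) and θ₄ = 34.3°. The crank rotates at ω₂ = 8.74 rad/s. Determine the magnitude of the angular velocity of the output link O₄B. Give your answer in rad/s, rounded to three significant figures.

7.32

ω₂ = 8.74 rad/s
Differentiating the loop-closure r₂e^{iθ₂}+r₃e^{iθ₃}=r₁+r₄e^{iθ₄} gives r₂ω₂e^{iθ₂}+r₃ω₃e^{iθ₃}=r₄ω₄e^{iθ₄}.
Eliminating the other unknown: ω₄ = r₂ω₂ sin(θ₂−θ₃) / [r₄ sin(θ₄−θ₃)].
Numerator sine = +0.77824; denominator sine = +0.50151.
Result = 0.0354·8.74·(+0.77824) / (0.0656·(+0.50151)) = +7.3189 rad/s; magnitude 7.3189 rad/s.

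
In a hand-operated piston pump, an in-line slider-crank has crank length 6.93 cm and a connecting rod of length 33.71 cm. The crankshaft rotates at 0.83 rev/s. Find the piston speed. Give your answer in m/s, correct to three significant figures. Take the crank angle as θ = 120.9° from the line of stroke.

0.277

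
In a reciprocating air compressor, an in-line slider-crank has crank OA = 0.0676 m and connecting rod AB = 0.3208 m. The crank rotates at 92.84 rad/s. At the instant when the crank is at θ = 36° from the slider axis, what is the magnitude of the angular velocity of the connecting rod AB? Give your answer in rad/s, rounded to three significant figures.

16.0

ω = 92.84 rad/s
The rod makes angle φ with the slider axis where L sinφ = r sinθ; differentiating, L cosφ·φ̇ = r ω cosθ.
L cosφ = √(L² − r² sin²θ) = 0.31833 m.
|ω_rod| = r ω |cosθ| / √(L² − r² sin²θ) = 0.0676·92.84·0.80902/0.31833 = 15.95 rad/s.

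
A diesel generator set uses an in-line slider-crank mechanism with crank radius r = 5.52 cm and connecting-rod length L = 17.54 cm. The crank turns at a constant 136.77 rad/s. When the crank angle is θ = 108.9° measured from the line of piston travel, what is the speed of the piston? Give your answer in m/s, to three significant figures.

6.38

ω = 136.8 rad/s
For an in-line slider-crank, x = r cosθ + √(L² − r² sin²θ), so v = −rω sinθ·[1 + r cosθ/√(L² − r² sin²θ)].
With r = 0.0552 m, L = 0.1754 m, θ = 108.9°: √(L² − r² sin²θ) = 0.16744 m.
v = −0.0552·136.8·0.94609·[1 + 0.0552·-0.32392/0.16744] = -6.38 m/s.
|v| = 6.38 m/s.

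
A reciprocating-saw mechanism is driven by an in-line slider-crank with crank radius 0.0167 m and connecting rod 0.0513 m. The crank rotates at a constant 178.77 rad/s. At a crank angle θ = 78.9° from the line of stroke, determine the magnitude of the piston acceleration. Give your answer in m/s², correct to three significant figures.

66.2

ω = 178.8 rad/s
x(θ) = r cosθ + √(L² − r² sin²θ); with ω constant, a = ω²·d²x/dθ².
d²x/dθ² = −r cosθ − r²(cos2θ)/√u − r⁴ sin²2θ/(4u^{3/2}),  u = L² − r² sin²θ = 0.00236314 m².
Substituting r = 0.0167 m, L = 0.0513 m, θ = 78.9°: d²x/dθ² = +0.0020725 m.
a = ω²·d²x/dθ² = (178.8)²·(+0.0020725) = +66.234 m/s²;  |a| = 66.234 m/s².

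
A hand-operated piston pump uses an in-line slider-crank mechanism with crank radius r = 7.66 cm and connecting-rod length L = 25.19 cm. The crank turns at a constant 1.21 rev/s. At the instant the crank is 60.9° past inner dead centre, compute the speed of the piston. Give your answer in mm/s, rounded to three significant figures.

ω = 2π·1.21 = 7.603 rad/s
For an in-line slider-crank, x = r cosθ + √(L² − r² sin²θ), so v = −rω sinθ·[1 + r cosθ/√(L² − r² sin²θ)].
With r = 0.0766 m, L = 0.2519 m, θ = 60.9°: √(L² − r² sin²θ) = 0.24285 m.
v = −0.0766·7.603·0.87377·[1 + 0.0766·0.48634/0.24285] = -0.58691 m/s.
|v| = 0.58691 m/s = 586.91 mm/s.

587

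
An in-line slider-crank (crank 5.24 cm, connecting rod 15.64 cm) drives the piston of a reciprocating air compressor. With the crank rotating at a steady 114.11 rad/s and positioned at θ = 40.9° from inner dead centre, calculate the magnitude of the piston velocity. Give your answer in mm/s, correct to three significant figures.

ω = 114.1 rad/s
For an in-line slider-crank, x = r cosθ + √(L² − r² sin²θ), so v = −rω sinθ·[1 + r cosθ/√(L² − r² sin²θ)].
With r = 0.0524 m, L = 0.1564 m, θ = 40.9°: √(L² − r² sin²θ) = 0.15259 m.
v = −0.0524·114.1·0.65474·[1 + 0.0524·0.75585/0.15259] = -4.9311 m/s.
|v| = 4.9311 m/s = 4931.1 mm/s.

4930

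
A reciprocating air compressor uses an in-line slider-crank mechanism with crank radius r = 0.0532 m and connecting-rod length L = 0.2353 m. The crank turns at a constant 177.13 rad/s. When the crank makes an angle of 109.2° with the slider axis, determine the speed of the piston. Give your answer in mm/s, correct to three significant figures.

ω = 177.1 rad/s
For an in-line slider-crank, x = r cosθ + √(L² − r² sin²θ), so v = −rω sinθ·[1 + r cosθ/√(L² − r² sin²θ)].
With r = 0.0532 m, L = 0.2353 m, θ = 109.2°: √(L² − r² sin²θ) = 0.22987 m.
v = −0.0532·177.1·0.94438·[1 + 0.0532·-0.32887/0.22987] = -8.2218 m/s.
|v| = 8.2218 m/s = 8221.8 mm/s.

8220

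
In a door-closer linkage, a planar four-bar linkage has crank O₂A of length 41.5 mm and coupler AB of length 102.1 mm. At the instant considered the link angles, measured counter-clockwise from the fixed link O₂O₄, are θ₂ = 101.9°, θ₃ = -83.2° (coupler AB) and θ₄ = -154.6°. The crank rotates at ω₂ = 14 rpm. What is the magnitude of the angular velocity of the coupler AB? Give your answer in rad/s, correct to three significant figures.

0.611

ω₂ = 1.466 rad/s (from 14 rpm).
Differentiating the loop-closure r₂e^{iθ₂}+r₃e^{iθ₃}=r₁+r₄e^{iθ₄} gives r₂ω₂e^{iθ₂}+r₃ω₃e^{iθ₃}=r₄ω₄e^{iθ₄}.
Eliminating the other unknown: ω₃ = r₂ω₂ sin(θ₄−θ₂) / [r₃ sin(θ₃−θ₄)].
Numerator sine = +0.97237; denominator sine = +0.94777.
Result = 0.0415·1.466·(+0.97237) / (0.1021·(+0.94777)) = +0.61138 rad/s; magnitude 0.61138 rad/s.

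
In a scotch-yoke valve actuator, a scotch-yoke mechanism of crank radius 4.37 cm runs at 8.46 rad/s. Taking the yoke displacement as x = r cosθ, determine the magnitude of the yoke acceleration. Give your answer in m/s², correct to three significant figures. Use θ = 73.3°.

0.899

ω = 8.46 rad/s
x = r cosθ ⇒ ẍ = −rω² cosθ (ω constant).
|a| = rω²|cosθ| = 0.0437·(8.46)²·|cos 73.3°| = 0.89877 m/s².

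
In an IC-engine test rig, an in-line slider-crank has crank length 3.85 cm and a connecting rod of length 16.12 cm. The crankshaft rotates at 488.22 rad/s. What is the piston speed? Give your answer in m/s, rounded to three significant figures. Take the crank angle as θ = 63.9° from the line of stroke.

ω = 488.2 rad/s
For an in-line slider-crank, x = r cosθ + √(L² − r² sin²θ), so v = −rω sinθ·[1 + r cosθ/√(L² − r² sin²θ)].
With r = 0.0385 m, L = 0.1612 m, θ = 63.9°: √(L² − r² sin²θ) = 0.15745 m.
v = −0.0385·488.2·0.89803·[1 + 0.0385·0.43994/0.15745] = -18.696 m/s.
|v| = 18.696 m/s.

18.7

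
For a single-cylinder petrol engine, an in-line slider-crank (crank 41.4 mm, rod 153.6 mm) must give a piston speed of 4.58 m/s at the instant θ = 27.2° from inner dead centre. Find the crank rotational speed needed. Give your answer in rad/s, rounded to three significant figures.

195

For an in-line slider-crank, |v_piston| = rω|sinθ|·[1 + r cosθ/√(L² − r² sin²θ)].
With r = 0.0414 m, L = 0.1536 m, θ = 27.2°: the bracketed kinematic factor |dx/dθ| = 0.023495 m.
ω = v/|dx/dθ| = 4.58/0.023495 = 194.93 rad/s.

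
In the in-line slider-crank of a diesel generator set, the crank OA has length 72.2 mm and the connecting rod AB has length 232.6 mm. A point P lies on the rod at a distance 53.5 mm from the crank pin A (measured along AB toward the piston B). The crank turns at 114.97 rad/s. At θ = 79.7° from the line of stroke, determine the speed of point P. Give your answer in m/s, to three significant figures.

8.36

ω = 115 rad/s.  Crank-pin speed |V_A| = rω = 8.3008 m/s, perpendicular to OA.
Rod angle: sinφ = −(r/L) sinθ ⇒ φ = -17.782°; ω_rod = −rω cosθ/√(L²−r²sin²θ) = -6.7011 rad/s.
V_P = V_A + ω_rod × AP, with AP = 0.0535 m along the rod.
Components: V_Px = −rω sinθ − a·ω_rod·sinφ = -8.2766 m/s;  V_Py = rω cosθ + a·ω_rod·cosφ = +1.1428 m/s.
|V_P| = √(V_Px² + V_Py²) = 8.3551 m/s.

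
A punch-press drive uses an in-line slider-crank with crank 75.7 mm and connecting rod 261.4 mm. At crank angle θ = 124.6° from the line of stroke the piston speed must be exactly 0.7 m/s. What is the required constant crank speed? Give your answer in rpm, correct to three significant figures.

For an in-line slider-crank, |v_piston| = rω|sinθ|·[1 + r cosθ/√(L² − r² sin²θ)].
With r = 0.0757 m, L = 0.2614 m, θ = 124.6°: the bracketed kinematic factor |dx/dθ| = 0.051761 m.
ω = v/|dx/dθ| = 0.7/0.051761 = 13.524 rad/s.
N = 60ω/(2π) = 129.14 rpm.

129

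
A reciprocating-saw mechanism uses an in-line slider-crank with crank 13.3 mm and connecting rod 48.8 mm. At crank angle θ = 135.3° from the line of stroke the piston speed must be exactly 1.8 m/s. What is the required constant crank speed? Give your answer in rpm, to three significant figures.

For an in-line slider-crank, |v_piston| = rω|sinθ|·[1 + r cosθ/√(L² − r² sin²θ)].
With r = 0.0133 m, L = 0.0488 m, θ = 135.3°: the bracketed kinematic factor |dx/dθ| = 0.0075086 m.
ω = v/|dx/dθ| = 1.8/0.0075086 = 239.73 rad/s.
N = 60ω/(2π) = 2289.2 rpm.

2290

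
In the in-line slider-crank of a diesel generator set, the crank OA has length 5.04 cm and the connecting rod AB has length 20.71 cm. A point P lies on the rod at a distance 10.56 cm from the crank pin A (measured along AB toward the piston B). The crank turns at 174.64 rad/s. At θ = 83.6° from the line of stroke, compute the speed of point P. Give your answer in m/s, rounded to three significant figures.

8.88

ω = 174.6 rad/s.  Crank-pin speed |V_A| = rω = 8.8019 m/s, perpendicular to OA.
Rod angle: sinφ = −(r/L) sinθ ⇒ φ = -13.995°; ω_rod = −rω cosθ/√(L²−r²sin²θ) = -4.8824 rad/s.
V_P = V_A + ω_rod × AP, with AP = 0.1056 m along the rod.
Components: V_Px = −rω sinθ − a·ω_rod·sinφ = -8.8717 m/s;  V_Py = rω cosθ + a·ω_rod·cosφ = +0.48085 m/s.
|V_P| = √(V_Px² + V_Py²) = 8.8847 m/s.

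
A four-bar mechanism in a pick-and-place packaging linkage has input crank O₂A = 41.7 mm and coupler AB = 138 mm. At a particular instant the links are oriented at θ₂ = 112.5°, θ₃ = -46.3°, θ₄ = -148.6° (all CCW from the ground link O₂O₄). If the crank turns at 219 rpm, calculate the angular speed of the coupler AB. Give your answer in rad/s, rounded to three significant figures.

7.01

ω₂ = 22.93 rad/s (from 219 rpm).
Differentiating the loop-closure r₂e^{iθ₂}+r₃e^{iθ₃}=r₁+r₄e^{iθ₄} gives r₂ω₂e^{iθ₂}+r₃ω₃e^{iθ₃}=r₄ω₄e^{iθ₄}.
Eliminating the other unknown: ω₃ = r₂ω₂ sin(θ₄−θ₂) / [r₃ sin(θ₃−θ₄)].
Numerator sine = +0.98796; denominator sine = +0.97705.
Result = 0.0417·22.93·(+0.98796) / (0.138·(+0.97705)) = +7.0074 rad/s; magnitude 7.0074 rad/s.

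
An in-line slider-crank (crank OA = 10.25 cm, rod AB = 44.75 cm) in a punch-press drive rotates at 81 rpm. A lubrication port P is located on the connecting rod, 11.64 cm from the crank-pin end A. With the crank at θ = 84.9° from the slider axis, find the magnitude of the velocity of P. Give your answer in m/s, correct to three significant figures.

0.873

ω = 8.482 rad/s.  Crank-pin speed |V_A| = rω = 0.86944 m/s, perpendicular to OA.
Rod angle: sinφ = −(r/L) sinθ ⇒ φ = -13.188°; ω_rod = −rω cosθ/√(L²−r²sin²θ) = -0.17739 rad/s.
V_P = V_A + ω_rod × AP, with AP = 0.1164 m along the rod.
Components: V_Px = −rω sinθ − a·ω_rod·sinφ = -0.8707 m/s;  V_Py = rω cosθ + a·ω_rod·cosφ = +0.057184 m/s.
|V_P| = √(V_Px² + V_Py²) = 0.87258 m/s.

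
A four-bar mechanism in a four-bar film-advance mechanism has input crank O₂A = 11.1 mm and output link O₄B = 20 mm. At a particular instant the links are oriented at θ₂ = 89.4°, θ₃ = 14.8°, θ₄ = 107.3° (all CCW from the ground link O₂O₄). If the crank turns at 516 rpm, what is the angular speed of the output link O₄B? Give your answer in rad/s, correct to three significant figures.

28.9

ω₂ = 54.04 rad/s (from 516 rpm).
Differentiating the loop-closure r₂e^{iθ₂}+r₃e^{iθ₃}=r₁+r₄e^{iθ₄} gives r₂ω₂e^{iθ₂}+r₃ω₃e^{iθ₃}=r₄ω₄e^{iθ₄}.
Eliminating the other unknown: ω₄ = r₂ω₂ sin(θ₂−θ₃) / [r₄ sin(θ₄−θ₃)].
Numerator sine = +0.96410; denominator sine = +0.99905.
Result = 0.0111·54.04·(+0.96410) / (0.02·(+0.99905)) = +28.94 rad/s; magnitude 28.94 rad/s.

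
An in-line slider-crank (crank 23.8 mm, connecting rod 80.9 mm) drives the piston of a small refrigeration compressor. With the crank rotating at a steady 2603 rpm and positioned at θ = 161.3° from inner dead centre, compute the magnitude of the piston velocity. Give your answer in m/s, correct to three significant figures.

1.50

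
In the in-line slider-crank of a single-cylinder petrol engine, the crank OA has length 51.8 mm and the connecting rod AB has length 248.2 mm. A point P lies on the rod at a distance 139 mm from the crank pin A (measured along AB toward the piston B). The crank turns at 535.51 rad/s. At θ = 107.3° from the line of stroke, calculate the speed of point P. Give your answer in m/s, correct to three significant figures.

25.8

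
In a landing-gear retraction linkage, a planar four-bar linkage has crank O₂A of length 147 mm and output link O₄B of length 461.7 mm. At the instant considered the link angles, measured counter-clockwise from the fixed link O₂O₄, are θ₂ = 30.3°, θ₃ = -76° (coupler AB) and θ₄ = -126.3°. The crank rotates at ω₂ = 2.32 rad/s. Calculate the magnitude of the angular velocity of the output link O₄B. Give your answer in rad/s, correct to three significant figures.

0.921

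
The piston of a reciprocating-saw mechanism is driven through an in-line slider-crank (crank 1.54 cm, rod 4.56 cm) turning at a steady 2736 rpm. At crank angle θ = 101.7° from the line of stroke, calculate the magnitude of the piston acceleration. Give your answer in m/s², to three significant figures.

669

ω = 2π·2736/60 = 286.5 rad/s
x(θ) = r cosθ + √(L² − r² sin²θ); with ω constant, a = ω²·d²x/dθ².
d²x/dθ² = −r cosθ − r²(cos2θ)/√u − r⁴ sin²2θ/(4u^{3/2}),  u = L² − r² sin²θ = 0.00185195 m².
Substituting r = 0.0154 m, L = 0.0456 m, θ = 101.7°: d²x/dθ² = +0.0081528 m.
a = ω²·d²x/dθ² = (286.5)²·(+0.0081528) = +669.26 m/s²;  |a| = 669.26 m/s².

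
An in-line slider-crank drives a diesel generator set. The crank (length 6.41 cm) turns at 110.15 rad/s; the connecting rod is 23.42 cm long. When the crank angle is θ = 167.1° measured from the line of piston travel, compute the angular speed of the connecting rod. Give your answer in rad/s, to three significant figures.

29.4

ω = 110.2 rad/s
The rod makes angle φ with the slider axis where L sinφ = r sinθ; differentiating, L cosφ·φ̇ = r ω cosθ.
L cosφ = √(L² − r² sin²θ) = 0.23376 m.
|ω_rod| = r ω |cosθ| / √(L² − r² sin²θ) = 0.0641·110.2·0.97476/0.23376 = 29.442 rad/s.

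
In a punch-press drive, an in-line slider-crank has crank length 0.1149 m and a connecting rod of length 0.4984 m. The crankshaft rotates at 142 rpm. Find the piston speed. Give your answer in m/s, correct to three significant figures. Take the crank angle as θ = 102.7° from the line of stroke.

1.58

ω = 2π·142/60 = 14.87 rad/s
For an in-line slider-crank, x = r cosθ + √(L² − r² sin²θ), so v = −rω sinθ·[1 + r cosθ/√(L² − r² sin²θ)].
With r = 0.1149 m, L = 0.4984 m, θ = 102.7°: √(L² − r² sin²θ) = 0.48563 m.
v = −0.1149·14.87·0.97553·[1 + 0.1149·-0.21985/0.48563] = -1.5801 m/s.
|v| = 1.5801 m/s.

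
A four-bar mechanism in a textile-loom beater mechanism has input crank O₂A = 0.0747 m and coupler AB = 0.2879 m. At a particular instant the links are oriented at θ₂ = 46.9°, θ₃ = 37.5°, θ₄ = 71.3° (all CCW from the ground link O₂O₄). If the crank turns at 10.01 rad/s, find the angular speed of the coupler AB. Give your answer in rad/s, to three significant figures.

ω₂ = 10.01 rad/s
Differentiating the loop-closure r₂e^{iθ₂}+r₃e^{iθ₃}=r₁+r₄e^{iθ₄} gives r₂ω₂e^{iθ₂}+r₃ω₃e^{iθ₃}=r₄ω₄e^{iθ₄}.
Eliminating the other unknown: ω₃ = r₂ω₂ sin(θ₄−θ₂) / [r₃ sin(θ₃−θ₄)].
Numerator sine = +0.41310; denominator sine = -0.55630.
Result = 0.0747·10.01·(+0.41310) / (0.2879·(-0.55630)) = -1.9287 rad/s; magnitude 1.9287 rad/s.

1.93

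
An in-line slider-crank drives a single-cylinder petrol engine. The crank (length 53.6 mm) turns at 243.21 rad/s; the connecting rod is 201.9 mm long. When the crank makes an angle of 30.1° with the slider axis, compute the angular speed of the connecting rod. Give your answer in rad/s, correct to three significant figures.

56.4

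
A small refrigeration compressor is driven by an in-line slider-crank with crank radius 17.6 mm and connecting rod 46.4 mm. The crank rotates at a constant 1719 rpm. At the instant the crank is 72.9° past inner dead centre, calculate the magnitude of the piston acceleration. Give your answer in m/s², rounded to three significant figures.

21.2

ω = 2π·1719/60 = 180 rad/s
x(θ) = r cosθ + √(L² − r² sin²θ); with ω constant, a = ω²·d²x/dθ².
d²x/dθ² = −r cosθ − r²(cos2θ)/√u − r⁴ sin²2θ/(4u^{3/2}),  u = L² − r² sin²θ = 0.00186998 m².
Substituting r = 0.0176 m, L = 0.0464 m, θ = 72.9°: d²x/dθ² = +0.00065571 m.
a = ω²·d²x/dθ² = (180)²·(+0.00065571) = +21.248 m/s²;  |a| = 21.248 m/s².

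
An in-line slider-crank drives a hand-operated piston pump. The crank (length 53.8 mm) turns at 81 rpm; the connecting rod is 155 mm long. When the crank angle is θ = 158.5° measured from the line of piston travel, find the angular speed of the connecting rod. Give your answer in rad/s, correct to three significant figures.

2.76

ω = 8.482 rad/s (converted from 81 rpm).
The rod makes angle φ with the slider axis where L sinφ = r sinθ; differentiating, L cosφ·φ̇ = r ω cosθ.
L cosφ = √(L² − r² sin²θ) = 0.15374 m.
|ω_rod| = r ω |cosθ| / √(L² − r² sin²θ) = 0.0538·8.482·0.93042/0.15374 = 2.7618 rad/s.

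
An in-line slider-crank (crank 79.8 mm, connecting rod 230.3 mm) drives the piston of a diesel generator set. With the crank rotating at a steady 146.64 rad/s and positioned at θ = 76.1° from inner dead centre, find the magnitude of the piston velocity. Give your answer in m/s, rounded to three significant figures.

ω = 146.6 rad/s
For an in-line slider-crank, x = r cosθ + √(L² − r² sin²θ), so v = −rω sinθ·[1 + r cosθ/√(L² − r² sin²θ)].
With r = 0.0798 m, L = 0.2303 m, θ = 76.1°: √(L² − r² sin²θ) = 0.21688 m.
v = −0.0798·146.6·0.97072·[1 + 0.0798·0.24023/0.21688] = -12.363 m/s.
|v| = 12.363 m/s.

12.4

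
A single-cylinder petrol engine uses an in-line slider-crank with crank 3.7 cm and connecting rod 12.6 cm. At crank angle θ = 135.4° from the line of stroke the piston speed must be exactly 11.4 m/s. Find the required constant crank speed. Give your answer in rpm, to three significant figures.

5330

For an in-line slider-crank, |v_piston| = rω|sinθ|·[1 + r cosθ/√(L² − r² sin²θ)].
With r = 0.037 m, L = 0.126 m, θ = 135.4°: the bracketed kinematic factor |dx/dθ| = 0.020428 m.
ω = v/|dx/dθ| = 11.4/0.020428 = 558.05 rad/s.
N = 60ω/(2π) = 5329 rpm.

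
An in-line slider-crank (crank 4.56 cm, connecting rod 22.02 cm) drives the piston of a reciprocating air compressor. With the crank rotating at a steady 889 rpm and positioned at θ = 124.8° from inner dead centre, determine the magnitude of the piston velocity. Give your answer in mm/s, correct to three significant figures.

ω = 2π·889/60 = 93.1 rad/s
For an in-line slider-crank, x = r cosθ + √(L² − r² sin²θ), so v = −rω sinθ·[1 + r cosθ/√(L² − r² sin²θ)].
With r = 0.0456 m, L = 0.2202 m, θ = 124.8°: √(L² − r² sin²θ) = 0.21699 m.
v = −0.0456·93.1·0.82115·[1 + 0.0456·-0.57071/0.21699] = -3.0678 m/s.
|v| = 3.0678 m/s = 3067.8 mm/s.

3070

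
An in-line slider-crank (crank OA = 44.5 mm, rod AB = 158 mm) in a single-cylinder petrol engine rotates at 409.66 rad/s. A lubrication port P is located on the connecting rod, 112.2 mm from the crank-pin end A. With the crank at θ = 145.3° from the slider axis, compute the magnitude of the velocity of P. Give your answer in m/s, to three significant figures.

9.68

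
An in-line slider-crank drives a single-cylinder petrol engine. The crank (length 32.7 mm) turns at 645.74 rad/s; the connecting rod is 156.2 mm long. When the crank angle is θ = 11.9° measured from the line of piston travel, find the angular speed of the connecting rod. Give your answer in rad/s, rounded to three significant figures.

132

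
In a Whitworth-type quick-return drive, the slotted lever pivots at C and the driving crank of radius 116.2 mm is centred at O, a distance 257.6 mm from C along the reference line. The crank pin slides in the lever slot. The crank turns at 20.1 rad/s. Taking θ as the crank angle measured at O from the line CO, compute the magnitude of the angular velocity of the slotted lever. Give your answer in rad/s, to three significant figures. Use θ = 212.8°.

7.93

ω = 20.1 rad/s
Crank pin A relative to C: A = (d + r cosθ, r sinθ); lever angle φ = atan2(r sinθ, d + r cosθ).
Differentiating tanφ: φ̇ = rω(d cosθ + r)/(d² + r² + 2dr cosθ).
d² + r² + 2dr cosθ = |CA|² = 0.0295386 m²;  d cosθ + r = -0.10033 m.
|ω_lever| = |0.1162·20.1·-0.10033| / 0.0295386 = 7.9331 rad/s.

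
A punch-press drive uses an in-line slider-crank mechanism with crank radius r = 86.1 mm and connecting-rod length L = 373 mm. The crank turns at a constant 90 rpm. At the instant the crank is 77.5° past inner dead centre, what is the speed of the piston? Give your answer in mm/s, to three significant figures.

833

ω = 2π·90/60 = 9.425 rad/s
For an in-line slider-crank, x = r cosθ + √(L² − r² sin²θ), so v = −rω sinθ·[1 + r cosθ/√(L² − r² sin²θ)].
With r = 0.0861 m, L = 0.373 m, θ = 77.5°: √(L² − r² sin²θ) = 0.3634 m.
v = −0.0861·9.425·0.97630·[1 + 0.0861·0.21644/0.3634] = -0.83286 m/s.
|v| = 0.83286 m/s = 832.86 mm/s.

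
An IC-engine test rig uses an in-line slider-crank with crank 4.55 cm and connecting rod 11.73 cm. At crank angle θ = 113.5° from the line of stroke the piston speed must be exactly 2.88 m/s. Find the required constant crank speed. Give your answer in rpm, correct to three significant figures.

790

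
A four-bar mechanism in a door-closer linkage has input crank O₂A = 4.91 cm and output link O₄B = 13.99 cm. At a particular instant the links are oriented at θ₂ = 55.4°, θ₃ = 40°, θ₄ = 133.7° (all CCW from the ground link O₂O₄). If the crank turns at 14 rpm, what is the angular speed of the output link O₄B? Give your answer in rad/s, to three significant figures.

ω₂ = 1.466 rad/s (from 14 rpm).
Differentiating the loop-closure r₂e^{iθ₂}+r₃e^{iθ₃}=r₁+r₄e^{iθ₄} gives r₂ω₂e^{iθ₂}+r₃ω₃e^{iθ₃}=r₄ω₄e^{iθ₄}.
Eliminating the other unknown: ω₄ = r₂ω₂ sin(θ₂−θ₃) / [r₄ sin(θ₄−θ₃)].
Numerator sine = +0.26556; denominator sine = +0.99792.
Result = 0.0491·1.466·(+0.26556) / (0.1399·(+0.99792)) = +0.13693 rad/s; magnitude 0.13693 rad/s.

0.137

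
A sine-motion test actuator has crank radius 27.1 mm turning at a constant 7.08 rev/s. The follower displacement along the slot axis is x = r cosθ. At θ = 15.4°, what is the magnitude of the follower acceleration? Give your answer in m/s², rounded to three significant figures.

ω = 44.48 rad/s (from 7.08 rev/s).
x = r cosθ ⇒ ẍ = −rω² cosθ (ω constant).
|a| = rω²|cosθ| = 0.0271·(44.48)²·|cos 15.4°| = 51.703 m/s².

51.7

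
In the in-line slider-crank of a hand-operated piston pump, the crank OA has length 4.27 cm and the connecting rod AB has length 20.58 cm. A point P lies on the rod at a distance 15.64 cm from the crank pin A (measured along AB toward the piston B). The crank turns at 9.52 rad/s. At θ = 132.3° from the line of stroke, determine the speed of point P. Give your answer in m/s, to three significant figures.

ω = 9.52 rad/s.  Crank-pin speed |V_A| = rω = 0.4065 m/s, perpendicular to OA.
Rod angle: sinφ = −(r/L) sinθ ⇒ φ = -8.828°; ω_rod = −rω cosθ/√(L²−r²sin²θ) = +1.3453 rad/s.
V_P = V_A + ω_rod × AP, with AP = 0.1564 m along the rod.
Components: V_Px = −rω sinθ − a·ω_rod·sinφ = -0.26837 m/s;  V_Py = rω cosθ + a·ω_rod·cosφ = -0.06567 m/s.
|V_P| = √(V_Px² + V_Py²) = 0.27629 m/s.

0.276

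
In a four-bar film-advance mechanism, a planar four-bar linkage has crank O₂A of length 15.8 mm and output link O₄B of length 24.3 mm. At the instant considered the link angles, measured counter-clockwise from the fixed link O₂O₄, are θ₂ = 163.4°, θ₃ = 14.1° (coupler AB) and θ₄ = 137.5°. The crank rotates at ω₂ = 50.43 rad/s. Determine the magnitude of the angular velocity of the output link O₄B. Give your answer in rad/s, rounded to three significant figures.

20.1

ω₂ = 50.43 rad/s
Differentiating the loop-closure r₂e^{iθ₂}+r₃e^{iθ₃}=r₁+r₄e^{iθ₄} gives r₂ω₂e^{iθ₂}+r₃ω₃e^{iθ₃}=r₄ω₄e^{iθ₄}.
Eliminating the other unknown: ω₄ = r₂ω₂ sin(θ₂−θ₃) / [r₄ sin(θ₄−θ₃)].
Numerator sine = +0.51054; denominator sine = +0.83485.
Result = 0.0158·50.43·(+0.51054) / (0.0243·(+0.83485)) = +20.052 rad/s; magnitude 20.052 rad/s.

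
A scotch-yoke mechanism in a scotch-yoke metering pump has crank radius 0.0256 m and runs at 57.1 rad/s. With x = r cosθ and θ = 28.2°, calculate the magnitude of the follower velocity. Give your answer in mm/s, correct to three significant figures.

691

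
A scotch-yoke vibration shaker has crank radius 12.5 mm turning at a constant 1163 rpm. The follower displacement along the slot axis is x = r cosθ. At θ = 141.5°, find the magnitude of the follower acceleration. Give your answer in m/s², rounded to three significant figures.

145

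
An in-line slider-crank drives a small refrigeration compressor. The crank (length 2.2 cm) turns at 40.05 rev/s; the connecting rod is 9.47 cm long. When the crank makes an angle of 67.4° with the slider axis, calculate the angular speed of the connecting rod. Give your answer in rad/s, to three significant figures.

23.0

ω = 251.6 rad/s (converted from 40.05 rev/s).
The rod makes angle φ with the slider axis where L sinφ = r sinθ; differentiating, L cosφ·φ̇ = r ω cosθ.
L cosφ = √(L² − r² sin²θ) = 0.092496 m.
|ω_rod| = r ω |cosθ| / √(L² − r² sin²θ) = 0.022·251.6·0.38430/0.092496 = 23.001 rad/s.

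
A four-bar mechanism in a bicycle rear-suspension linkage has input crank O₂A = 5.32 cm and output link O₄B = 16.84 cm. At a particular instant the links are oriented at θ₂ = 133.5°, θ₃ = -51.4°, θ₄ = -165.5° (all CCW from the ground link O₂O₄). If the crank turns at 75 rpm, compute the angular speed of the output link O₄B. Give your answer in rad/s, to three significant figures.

0.232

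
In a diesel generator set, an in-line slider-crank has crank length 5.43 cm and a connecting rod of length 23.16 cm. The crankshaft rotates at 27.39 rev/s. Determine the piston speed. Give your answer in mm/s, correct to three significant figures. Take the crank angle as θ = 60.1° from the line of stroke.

ω = 2π·27.4 = 172.1 rad/s
For an in-line slider-crank, x = r cosθ + √(L² − r² sin²θ), so v = −rω sinθ·[1 + r cosθ/√(L² − r² sin²θ)].
With r = 0.0543 m, L = 0.2316 m, θ = 60.1°: √(L² − r² sin²θ) = 0.22677 m.
v = −0.0543·172.1·0.86690·[1 + 0.0543·0.49849/0.22677] = -9.068 m/s.
|v| = 9.068 m/s = 9068 mm/s.

9070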